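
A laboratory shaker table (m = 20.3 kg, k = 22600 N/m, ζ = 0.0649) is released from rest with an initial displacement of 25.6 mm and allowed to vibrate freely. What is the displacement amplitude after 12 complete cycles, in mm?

0.190 mm

Logarithmic decrement δ = 2πζ/√(1 − ζ²) = 2π × 0.06490/√(1 − 0.00421) = 0.4086.
After n cycles, x_n/x₀ = e^(−nδ), so x_12 = 25.6 × e^(−12 × 0.4086) = 25.6 × 0.007419 = 0.1899 mm.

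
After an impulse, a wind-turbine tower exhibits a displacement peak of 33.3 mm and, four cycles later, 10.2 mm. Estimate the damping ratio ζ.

Logarithmic decrement δ = (1/n)·ln(x₀/x_n) = (1/4)·ln(33.3/10.2) = (1/4)·ln(3.265) = 0.2958.
ζ = δ/√(4π² + δ²) = 0.2958/√(39.48 + 0.0875) = 0.2958/6.290 = 0.04702.

0.0470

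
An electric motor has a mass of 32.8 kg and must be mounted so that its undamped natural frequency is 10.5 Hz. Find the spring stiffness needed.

ω_n = 2πf_n = 2π × 10.5 = 65.97 rad/s.
k = m·ω_n² = 32.8 × 65.97² = 32.8 × 4352 = 142800 N/m.

143000 N/m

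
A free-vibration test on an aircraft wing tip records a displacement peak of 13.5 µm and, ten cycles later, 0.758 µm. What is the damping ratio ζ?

Logarithmic decrement δ = (1/n)·ln(x₀/x_n) = (1/10)·ln(13.5/0.758) = (1/10)·ln(17.81) = 0.2880.
ζ = δ/√(4π² + δ²) = 0.2880/√(39.48 + 0.0829) = 0.2880/6.290 = 0.04578.

0.0458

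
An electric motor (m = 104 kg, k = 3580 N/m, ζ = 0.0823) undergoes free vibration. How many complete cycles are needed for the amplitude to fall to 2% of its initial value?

Logarithmic decrement δ = 2πζ/√(1 − ζ²) = 2π × 0.08230/√(1 − 0.00677) = 0.5189.
x_n/x₀ = e^(−nδ) ≤ 0.02; take ln: n ≥ ln(1/0.02)/δ = 3.912/0.5189 = 7.540.
So 8 complete cycles are required.

8 cycles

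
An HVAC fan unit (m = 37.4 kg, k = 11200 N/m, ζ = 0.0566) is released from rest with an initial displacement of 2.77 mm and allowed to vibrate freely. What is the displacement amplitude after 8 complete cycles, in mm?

Logarithmic decrement δ = 2πζ/√(1 − ζ²) = 2π × 0.05660/√(1 − 0.00320) = 0.3562.
After n cycles, x_n/x₀ = e^(−nδ), so x_8 = 2.77 × e^(−8 × 0.3562) = 2.77 × 0.05787 = 0.1603 mm.

0.160 mm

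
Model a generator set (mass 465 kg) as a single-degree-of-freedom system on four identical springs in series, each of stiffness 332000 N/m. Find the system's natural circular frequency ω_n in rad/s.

Series springs: 1/k_eq = 4/332000, so k_eq = 332000/4 = 83000 N/m.
ω_n = √(k_eq/m) = √(83000/465) = √178.5 = 13.36 rad/s.

13.4 rad/s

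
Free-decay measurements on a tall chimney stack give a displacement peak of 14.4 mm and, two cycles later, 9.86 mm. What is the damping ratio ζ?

0.0301

Logarithmic decrement δ = (1/n)·ln(x₀/x_n) = (1/2)·ln(14.4/9.86) = (1/2)·ln(1.460) = 0.1894.
ζ = δ/√(4π² + δ²) = 0.1894/√(39.48 + 0.0359) = 0.1894/6.286 = 0.03013.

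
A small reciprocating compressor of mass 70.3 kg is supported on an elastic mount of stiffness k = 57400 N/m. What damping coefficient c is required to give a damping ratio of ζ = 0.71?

2850 N·s/m

c_c = 2√(k·m) = 2√(57400 × 70.3) = 4018 N·s/m.
c = ζ·c_c = 0.71 × 4018 = 2852 N·s/m.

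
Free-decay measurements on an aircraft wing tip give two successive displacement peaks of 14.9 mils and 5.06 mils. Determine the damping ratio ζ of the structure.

0.169

Logarithmic decrement δ = (1/n)·ln(x₀/x_n) = (1/1)·ln(14.9/5.06) = (1/1)·ln(2.945) = 1.080.
ζ = δ/√(4π² + δ²) = 1.080/√(39.48 + 1.17) = 1.080/6.375 = 0.1694.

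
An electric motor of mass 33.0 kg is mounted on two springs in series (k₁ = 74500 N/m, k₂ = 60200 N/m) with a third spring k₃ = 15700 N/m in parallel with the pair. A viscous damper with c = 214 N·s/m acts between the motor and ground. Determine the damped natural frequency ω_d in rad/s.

38.4 rad/s

Series pair: k_s = k₁k₂/(k₁+k₂) = (74500)(60200)/(74500 + 60200) = 33300 N/m. In parallel with k₃: k_eq = 33300 + 15700 = 49000 N/m.
ω_n = √(k_eq/m) = √(49000/33.0) = 38.53 rad/s.
Critical damping c_c = 2√(k_eq·m) = 2√(49000 × 33.0) = 2543 N·s/m, so ζ = c/c_c = 214/2543 = 0.08415.
ω_d = ω_n√(1 − ζ²) = 38.53 × √(1 − 0.00708) = 38.40 rad/s.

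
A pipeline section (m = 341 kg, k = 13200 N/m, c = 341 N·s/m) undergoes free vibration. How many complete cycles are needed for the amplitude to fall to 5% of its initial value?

6 cycles

ζ = c/(2√(km)) = 341/(2√(13200 × 341)) = 341/4243 = 0.08036.
Logarithmic decrement δ = 2πζ/√(1 − ζ²) = 2π × 0.08036/√(1 − 0.00646) = 0.5066.
x_n/x₀ = e^(−nδ) ≤ 0.05; take ln: n ≥ ln(1/0.05)/δ = 2.996/0.5066 = 5.914.
So 6 complete cycles are required.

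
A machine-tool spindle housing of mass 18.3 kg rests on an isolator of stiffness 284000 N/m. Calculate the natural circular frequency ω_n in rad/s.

125 rad/s

ω_n = √(k/m) = √(284000/18.3) = √15520 = 124.6 rad/s.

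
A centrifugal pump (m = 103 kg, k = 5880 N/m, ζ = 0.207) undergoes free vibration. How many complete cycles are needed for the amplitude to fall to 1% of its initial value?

Logarithmic decrement δ = 2πζ/√(1 − ζ²) = 2π × 0.2070/√(1 − 0.0428) = 1.329.
x_n/x₀ = e^(−nδ) ≤ 0.01; take ln: n ≥ ln(1/0.01)/δ = 4.605/1.329 = 3.464.
So 4 complete cycles are required.

4 cycles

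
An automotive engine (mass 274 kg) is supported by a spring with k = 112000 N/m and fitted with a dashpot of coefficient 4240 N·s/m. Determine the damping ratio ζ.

0.383

ω_n = √(k/m) = √(112000/274) = 20.22 rad/s.
Critical damping c_c = 2√(k·m) = 2√(112000 × 274) = 11080 N·s/m, so ζ = c/c_c = 4240/11080 = 0.3827.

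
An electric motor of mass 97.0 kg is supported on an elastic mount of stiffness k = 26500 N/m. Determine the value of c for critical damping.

3210 N·s/m

c_c = 2√(k·m) = 2√(26500 × 97.0) = 2 × 1603 = 3207 N·s/m.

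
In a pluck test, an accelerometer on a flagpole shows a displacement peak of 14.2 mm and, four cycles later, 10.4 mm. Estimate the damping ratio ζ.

0.0124

Logarithmic decrement δ = (1/n)·ln(x₀/x_n) = (1/4)·ln(14.2/10.4) = (1/4)·ln(1.365) = 0.07786.
ζ = δ/√(4π² + δ²) = 0.07786/√(39.48 + 0.00606) = 0.07786/6.284 = 0.01239.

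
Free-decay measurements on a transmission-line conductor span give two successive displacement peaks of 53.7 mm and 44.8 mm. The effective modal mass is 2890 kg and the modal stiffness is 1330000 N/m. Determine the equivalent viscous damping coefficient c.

3570 N·s/m

Logarithmic decrement δ = (1/n)·ln(x₀/x_n) = (1/1)·ln(53.7/44.8) = (1/1)·ln(1.199) = 0.1812.
ζ = δ/√(4π² + δ²) = 0.1812/√(39.48 + 0.0328) = 0.1812/6.286 = 0.02883.
c = ζ · 2√(km) = 0.02883 × 2√(1330000 × 2890) = 0.02883 × 124000 = 3574 N·s/m.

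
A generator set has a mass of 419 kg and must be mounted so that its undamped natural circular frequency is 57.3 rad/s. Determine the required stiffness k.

1380000 N/m

k = m·ω_n² = 419 × 57.30² = 419 × 3283 = 1376000 N/m.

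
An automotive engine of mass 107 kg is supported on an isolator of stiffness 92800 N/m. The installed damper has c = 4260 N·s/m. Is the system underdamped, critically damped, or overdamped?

underdamped

c_c = 2√(k·m) = 6302 N·s/m; ζ = c/c_c = 4260/6302 = 0.676.
Since ζ < 1 the system is underdamped.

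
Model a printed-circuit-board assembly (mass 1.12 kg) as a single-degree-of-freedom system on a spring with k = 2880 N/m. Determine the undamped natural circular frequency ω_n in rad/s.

ω_n = √(k/m) = √(2880/1.12) = √2571 = 50.71 rad/s.

50.7 rad/s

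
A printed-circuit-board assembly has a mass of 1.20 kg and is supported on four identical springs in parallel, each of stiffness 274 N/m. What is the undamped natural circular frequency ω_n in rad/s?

30.2 rad/s

Parallel springs add: k_eq = 4 × 274 = 1096 N/m.
ω_n = √(k_eq/m) = √(1096/1.20) = √913.3 = 30.22 rad/s.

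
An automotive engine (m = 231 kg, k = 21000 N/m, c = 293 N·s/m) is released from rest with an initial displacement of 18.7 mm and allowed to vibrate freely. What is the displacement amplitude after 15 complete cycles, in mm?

0.0349 mm

ζ = c/(2√(km)) = 293/(2√(21000 × 231)) = 293/4405 = 0.06652.
Logarithmic decrement δ = 2πζ/√(1 − ζ²) = 2π × 0.06652/√(1 − 0.00442) = 0.4189.
After n cycles, x_n/x₀ = e^(−nδ), so x_15 = 18.7 × e^(−15 × 0.4189) = 18.7 × 0.001868 = 0.03493 mm.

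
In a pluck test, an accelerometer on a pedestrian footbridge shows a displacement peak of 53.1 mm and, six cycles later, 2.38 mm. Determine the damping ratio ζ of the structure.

0.0821

Logarithmic decrement δ = (1/n)·ln(x₀/x_n) = (1/6)·ln(53.1/2.38) = (1/6)·ln(22.31) = 0.5175.
ζ = δ/√(4π² + δ²) = 0.5175/√(39.48 + 0.268) = 0.5175/6.304 = 0.08209.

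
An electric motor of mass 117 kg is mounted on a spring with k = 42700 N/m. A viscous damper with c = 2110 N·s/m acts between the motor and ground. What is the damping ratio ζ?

ω_n = √(k/m) = √(42700/117) = 19.10 rad/s.
Critical damping c_c = 2√(k·m) = 2√(42700 × 117) = 4470 N·s/m, so ζ = c/c_c = 2110/4470 = 0.4720.

0.472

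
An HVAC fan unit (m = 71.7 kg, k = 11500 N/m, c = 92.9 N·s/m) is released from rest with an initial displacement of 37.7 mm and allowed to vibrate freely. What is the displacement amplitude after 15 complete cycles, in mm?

ζ = c/(2√(km)) = 92.9/(2√(11500 × 71.7)) = 92.9/1816 = 0.05115.
Logarithmic decrement δ = 2πζ/√(1 − ζ²) = 2π × 0.05115/√(1 − 0.00262) = 0.3218.
After n cycles, x_n/x₀ = e^(−nδ), so x_15 = 37.7 × e^(−15 × 0.3218) = 37.7 × 0.008007 = 0.3019 mm.

0.302 mm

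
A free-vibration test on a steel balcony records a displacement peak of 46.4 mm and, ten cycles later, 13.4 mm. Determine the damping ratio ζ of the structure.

0.0198

Logarithmic decrement δ = (1/n)·ln(x₀/x_n) = (1/10)·ln(46.4/13.4) = (1/10)·ln(3.463) = 0.1242.
ζ = δ/√(4π² + δ²) = 0.1242/√(39.48 + 0.0154) = 0.1242/6.284 = 0.01976.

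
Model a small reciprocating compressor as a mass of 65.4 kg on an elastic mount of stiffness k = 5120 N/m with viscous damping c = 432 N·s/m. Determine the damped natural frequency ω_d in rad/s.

8.21 rad/s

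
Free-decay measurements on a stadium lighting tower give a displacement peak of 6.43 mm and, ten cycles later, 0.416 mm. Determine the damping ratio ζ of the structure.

0.0435

Logarithmic decrement δ = (1/n)·ln(x₀/x_n) = (1/10)·ln(6.43/0.416) = (1/10)·ln(15.46) = 0.2738.
ζ = δ/√(4π² + δ²) = 0.2738/√(39.48 + 0.0750) = 0.2738/6.289 = 0.04354.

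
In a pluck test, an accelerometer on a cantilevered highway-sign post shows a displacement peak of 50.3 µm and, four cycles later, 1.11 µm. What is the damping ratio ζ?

Logarithmic decrement δ = (1/n)·ln(x₀/x_n) = (1/4)·ln(50.3/1.11) = (1/4)·ln(45.32) = 0.9534.
ζ = δ/√(4π² + δ²) = 0.9534/√(39.48 + 0.909) = 0.9534/6.355 = 0.1500.

0.150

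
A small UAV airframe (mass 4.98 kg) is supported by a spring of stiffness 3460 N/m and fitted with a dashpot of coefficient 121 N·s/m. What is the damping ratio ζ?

0.461

ω_n = √(k/m) = √(3460/4.98) = 26.36 rad/s.
Critical damping c_c = 2√(k·m) = 2√(3460 × 4.98) = 262.5 N·s/m, so ζ = c/c_c = 121/262.5 = 0.4609.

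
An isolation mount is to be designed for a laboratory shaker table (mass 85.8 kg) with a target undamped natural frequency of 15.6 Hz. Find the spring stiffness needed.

ω_n = 2πf_n = 2π × 15.6 = 98.02 rad/s.
k = m·ω_n² = 85.8 × 98.02² = 85.8 × 9607 = 824300 N/m.

824000 N/m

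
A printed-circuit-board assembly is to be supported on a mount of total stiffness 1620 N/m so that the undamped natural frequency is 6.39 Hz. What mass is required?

ω_n = 2πf_n = 2π × 6.39 = 40.15 rad/s.
m = k/ω_n² = 1620/40.15² = 1620/1612 = 1.005 kg.

1.00 kg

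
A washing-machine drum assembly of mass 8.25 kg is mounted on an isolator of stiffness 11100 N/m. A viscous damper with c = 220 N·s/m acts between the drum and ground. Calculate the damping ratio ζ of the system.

0.363

ω_n = √(k/m) = √(11100/8.25) = 36.68 rad/s.
Critical damping c_c = 2√(k·m) = 2√(11100 × 8.25) = 605.2 N·s/m, so ζ = c/c_c = 220/605.2 = 0.3635.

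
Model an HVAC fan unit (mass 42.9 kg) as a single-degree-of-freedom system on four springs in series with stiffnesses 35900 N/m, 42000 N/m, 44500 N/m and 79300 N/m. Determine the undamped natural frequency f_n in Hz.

Series springs: 1/k_eq = 1/35900 + 1/42000 + 1/44500 + 1/79300 = 8.675×10^-5, so k_eq = 11530 N/m.
ω_n = √(k_eq/m) = √(11530/42.9) = √268.7 = 16.39 rad/s.
f_n = ω_n/(2π) = 16.39/6.283 = 2.609 Hz.

2.61 Hz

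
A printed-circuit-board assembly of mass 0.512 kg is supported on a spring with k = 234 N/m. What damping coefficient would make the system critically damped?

21.9 N·s/m

c_c = 2√(k·m) = 2√(234.0 × 0.512) = 2 × 10.95 = 21.89 N·s/m.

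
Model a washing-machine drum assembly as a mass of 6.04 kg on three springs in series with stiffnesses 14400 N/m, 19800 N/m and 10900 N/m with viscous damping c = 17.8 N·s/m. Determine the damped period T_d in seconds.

Series springs: 1/k_eq = 1/14400 + 1/19800 + 1/10900 = 0.0002117, so k_eq = 4724 N/m.
ω_n = √(k_eq/m) = √(4724/6.04) = 27.97 rad/s.
Critical damping c_c = 2√(k_eq·m) = 2√(4724 × 6.04) = 337.8 N·s/m, so ζ = c/c_c = 17.8/337.8 = 0.05269.
ω_d = ω_n√(1 − ζ²) = 27.97 × √(1 − 0.00278) = 27.93 rad/s.
T_d = 2π/ω_d = 0.2250 s.

0.225 s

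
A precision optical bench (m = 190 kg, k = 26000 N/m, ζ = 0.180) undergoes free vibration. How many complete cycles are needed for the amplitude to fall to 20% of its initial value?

2 cycles

Logarithmic decrement δ = 2πζ/√(1 − ζ²) = 2π × 0.1800/√(1 − 0.0324) = 1.150.
x_n/x₀ = e^(−nδ) ≤ 0.2; take ln: n ≥ ln(1/0.2)/δ = 1.609/1.150 = 1.400.
So 2 complete cycles are required.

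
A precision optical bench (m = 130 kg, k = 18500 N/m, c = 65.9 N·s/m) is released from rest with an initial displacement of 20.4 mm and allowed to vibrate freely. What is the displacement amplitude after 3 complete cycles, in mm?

13.7 mm

ζ = c/(2√(km)) = 65.9/(2√(18500 × 130)) = 65.9/3102 = 0.02125.
Logarithmic decrement δ = 2πζ/√(1 − ζ²) = 2π × 0.02125/√(1 − 0.000451) = 0.1335.
After n cycles, x_n/x₀ = e^(−nδ), so x_3 = 20.4 × e^(−3 × 0.1335) = 20.4 × 0.6699 = 13.67 mm.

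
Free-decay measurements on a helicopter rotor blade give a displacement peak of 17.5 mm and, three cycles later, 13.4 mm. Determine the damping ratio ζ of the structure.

0.0142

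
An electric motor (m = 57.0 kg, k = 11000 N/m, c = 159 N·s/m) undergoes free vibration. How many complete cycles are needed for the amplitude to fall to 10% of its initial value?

ζ = c/(2√(km)) = 159/(2√(11000 × 57.0)) = 159/1584 = 0.1004.
Logarithmic decrement δ = 2πζ/√(1 − ζ²) = 2π × 0.1004/√(1 − 0.0101) = 0.6340.
x_n/x₀ = e^(−nδ) ≤ 0.1; take ln: n ≥ ln(1/0.1)/δ = 2.303/0.6340 = 3.632.
So 4 complete cycles are required.

4 cycles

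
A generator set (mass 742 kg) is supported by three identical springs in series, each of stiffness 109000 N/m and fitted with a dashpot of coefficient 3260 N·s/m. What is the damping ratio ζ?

Series springs: 1/k_eq = 3/109000, so k_eq = 109000/3 = 36330 N/m.
ω_n = √(k_eq/m) = √(36330/742) = 6.998 rad/s.
Critical damping c_c = 2√(k_eq·m) = 2√(36330 × 742) = 10380 N·s/m, so ζ = c/c_c = 3260/10380 = 0.3139.

0.314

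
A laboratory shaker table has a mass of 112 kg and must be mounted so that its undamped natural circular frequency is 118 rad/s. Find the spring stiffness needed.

k = m·ω_n² = 112 × 118.0² = 112 × 13920 = 1559000 N/m.

1560000 N/m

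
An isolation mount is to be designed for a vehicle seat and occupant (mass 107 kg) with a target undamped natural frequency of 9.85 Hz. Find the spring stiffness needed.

ω_n = 2πf_n = 2π × 9.85 = 61.89 rad/s.
k = m·ω_n² = 107 × 61.89² = 107 × 3830 = 409800 N/m.

410000 N/m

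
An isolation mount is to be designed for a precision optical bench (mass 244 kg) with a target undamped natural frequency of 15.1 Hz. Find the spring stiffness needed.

ω_n = 2πf_n = 2π × 15.1 = 94.88 rad/s.
k = m·ω_n² = 244 × 94.88² = 244 × 9001 = 2196000 N/m.

2200000 N/m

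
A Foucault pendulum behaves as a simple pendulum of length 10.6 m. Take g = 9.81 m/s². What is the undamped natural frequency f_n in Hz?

For a simple pendulum ω_n = √(g/L) = √(9.81/10.6) = √0.9255 = 0.9620 rad/s.
f_n = ω_n/(2π) = 0.9620/6.283 = 0.1531 Hz.

0.153 Hz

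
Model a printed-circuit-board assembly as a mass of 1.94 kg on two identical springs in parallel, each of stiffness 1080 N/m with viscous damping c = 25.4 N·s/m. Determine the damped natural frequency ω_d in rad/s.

Parallel springs add: k_eq = 2 × 1080 = 2160 N/m.
ω_n = √(k_eq/m) = √(2160/1.94) = 33.37 rad/s.
Critical damping c_c = 2√(k_eq·m) = 2√(2160 × 1.94) = 129.5 N·s/m, so ζ = c/c_c = 25.4/129.5 = 0.1962.
ω_d = ω_n√(1 − ζ²) = 33.37 × √(1 − 0.0385) = 32.72 rad/s.

32.7 rad/s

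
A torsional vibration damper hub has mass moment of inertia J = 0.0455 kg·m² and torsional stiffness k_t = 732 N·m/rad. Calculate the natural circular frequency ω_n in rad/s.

127 rad/s

ω_n = √(k_t/J) = √(732/0.0455) = √16090 = 126.8 rad/s.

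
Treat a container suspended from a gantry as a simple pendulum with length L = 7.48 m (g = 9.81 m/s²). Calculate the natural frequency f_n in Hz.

0.182 Hz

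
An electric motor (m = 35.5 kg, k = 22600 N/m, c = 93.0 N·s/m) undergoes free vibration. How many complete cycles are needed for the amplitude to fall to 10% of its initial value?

ζ = c/(2√(km)) = 93.0/(2√(22600 × 35.5)) = 93.0/1791 = 0.05191.
Logarithmic decrement δ = 2πζ/√(1 − ζ²) = 2π × 0.05191/√(1 − 0.00270) = 0.3266.
x_n/x₀ = e^(−nδ) ≤ 0.1; take ln: n ≥ ln(1/0.1)/δ = 2.303/0.3266 = 7.050.
So 8 complete cycles are required.

8 cycles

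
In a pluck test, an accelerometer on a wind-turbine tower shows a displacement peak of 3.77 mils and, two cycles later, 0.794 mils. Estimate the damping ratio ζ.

Logarithmic decrement δ = (1/n)·ln(x₀/x_n) = (1/2)·ln(3.77/0.794) = (1/2)·ln(4.748) = 0.7789.
ζ = δ/√(4π² + δ²) = 0.7789/√(39.48 + 0.607) = 0.7789/6.331 = 0.1230.

0.123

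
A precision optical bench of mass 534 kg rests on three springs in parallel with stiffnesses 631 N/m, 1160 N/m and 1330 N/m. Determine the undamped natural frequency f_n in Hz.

Parallel springs add: k_eq = 631 + 1160 + 1330 = 3121 N/m.
ω_n = √(k_eq/m) = √(3121/534) = √5.845 = 2.418 rad/s.
f_n = ω_n/(2π) = 2.418/6.283 = 0.3848 Hz.

0.385 Hz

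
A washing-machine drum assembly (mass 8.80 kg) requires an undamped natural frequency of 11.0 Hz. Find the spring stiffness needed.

ω_n = 2πf_n = 2π × 11.0 = 69.12 rad/s.
k = m·ω_n² = 8.80 × 69.12² = 8.80 × 4777 = 42040 N/m.

42000 N/m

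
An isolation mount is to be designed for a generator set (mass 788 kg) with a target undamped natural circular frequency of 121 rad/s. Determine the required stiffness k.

k = m·ω_n² = 788 × 121.0² = 788 × 14640 = 11540000 N/m.

11500000 N/m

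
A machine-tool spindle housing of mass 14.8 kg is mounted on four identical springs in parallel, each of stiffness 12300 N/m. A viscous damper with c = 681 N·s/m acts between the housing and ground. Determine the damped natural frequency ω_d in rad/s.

52.9 rad/s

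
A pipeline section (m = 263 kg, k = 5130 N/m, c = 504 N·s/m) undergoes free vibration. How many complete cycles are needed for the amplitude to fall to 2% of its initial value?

ζ = c/(2√(km)) = 504/(2√(5130 × 263)) = 504/2323 = 0.2170.
Logarithmic decrement δ = 2πζ/√(1 − ζ²) = 2π × 0.2170/√(1 − 0.0471) = 1.396.
x_n/x₀ = e^(−nδ) ≤ 0.02; take ln: n ≥ ln(1/0.02)/δ = 3.912/1.396 = 2.801.
So 3 complete cycles are required.

3 cycles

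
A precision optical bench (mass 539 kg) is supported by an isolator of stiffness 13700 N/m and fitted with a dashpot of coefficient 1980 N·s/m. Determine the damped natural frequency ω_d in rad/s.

ω_n = √(k/m) = √(13700/539) = 5.042 rad/s.
Critical damping c_c = 2√(k·m) = 2√(13700 × 539) = 5435 N·s/m, so ζ = c/c_c = 1980/5435 = 0.3643.
ω_d = ω_n√(1 − ζ²) = 5.042 × √(1 − 0.133) = 4.695 rad/s.

4.70 rad/s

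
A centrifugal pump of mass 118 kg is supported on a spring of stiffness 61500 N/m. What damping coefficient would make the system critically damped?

c_c = 2√(k·m) = 2√(61500 × 118) = 2 × 2694 = 5388 N·s/m.

5390 N·s/m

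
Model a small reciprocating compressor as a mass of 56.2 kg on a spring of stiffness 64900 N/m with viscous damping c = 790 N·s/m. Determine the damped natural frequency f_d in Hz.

5.29 Hz

ω_n = √(k/m) = √(64900/56.2) = 33.98 rad/s.
Critical damping c_c = 2√(k·m) = 2√(64900 × 56.2) = 3820 N·s/m, so ζ = c/c_c = 790/3820 = 0.2068.
ω_d = ω_n√(1 − ζ²) = 33.98 × √(1 − 0.0428) = 33.25 rad/s.
f_d = ω_d/(2π) = 5.292 Hz.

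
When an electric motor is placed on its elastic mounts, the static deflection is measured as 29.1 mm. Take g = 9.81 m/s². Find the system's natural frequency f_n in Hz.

2.92 Hz

ω_n = √(g/δ_st) = √(9.81/0.0291) = √337.1 = 18.36 rad/s.
f_n = ω_n/(2π) = 18.36/6.283 = 2.922 Hz.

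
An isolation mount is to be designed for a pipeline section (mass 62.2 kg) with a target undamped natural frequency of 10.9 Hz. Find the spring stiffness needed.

292000 N/m

ω_n = 2πf_n = 2π × 10.9 = 68.49 rad/s.
k = m·ω_n² = 62.2 × 68.49² = 62.2 × 4690 = 291700 N/m.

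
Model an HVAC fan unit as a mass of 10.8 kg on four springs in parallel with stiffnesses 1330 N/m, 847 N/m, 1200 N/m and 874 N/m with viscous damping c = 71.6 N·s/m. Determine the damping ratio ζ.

0.167

Parallel springs add: k_eq = 1330 + 847 + 1200 + 874 = 4251 N/m.
ω_n = √(k_eq/m) = √(4251/10.8) = 19.84 rad/s.
Critical damping c_c = 2√(k_eq·m) = 2√(4251 × 10.8) = 428.5 N·s/m, so ζ = c/c_c = 71.6/428.5 = 0.1671.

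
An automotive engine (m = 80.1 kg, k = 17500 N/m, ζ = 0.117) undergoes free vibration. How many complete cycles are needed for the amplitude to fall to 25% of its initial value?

Logarithmic decrement δ = 2πζ/√(1 − ζ²) = 2π × 0.1170/√(1 − 0.0137) = 0.7402.
x_n/x₀ = e^(−nδ) ≤ 0.25; take ln: n ≥ ln(1/0.25)/δ = 1.386/0.7402 = 1.873.
So 2 complete cycles are required.

2 cycles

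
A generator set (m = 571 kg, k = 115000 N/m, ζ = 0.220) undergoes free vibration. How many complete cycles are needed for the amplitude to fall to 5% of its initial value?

Logarithmic decrement δ = 2πζ/√(1 − ζ²) = 2π × 0.2200/√(1 − 0.0484) = 1.417.
x_n/x₀ = e^(−nδ) ≤ 0.05; take ln: n ≥ ln(1/0.05)/δ = 2.996/1.417 = 2.114.
So 3 complete cycles are required.

3 cycles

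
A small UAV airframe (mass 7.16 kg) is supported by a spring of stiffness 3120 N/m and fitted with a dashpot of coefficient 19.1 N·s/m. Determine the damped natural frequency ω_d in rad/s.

20.8 rad/s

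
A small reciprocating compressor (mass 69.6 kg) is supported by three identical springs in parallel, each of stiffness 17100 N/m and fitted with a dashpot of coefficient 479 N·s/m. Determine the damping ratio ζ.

0.127

Parallel springs add: k_eq = 3 × 17100 = 51300 N/m.
ω_n = √(k_eq/m) = √(51300/69.6) = 27.15 rad/s.
Critical damping c_c = 2√(k_eq·m) = 2√(51300 × 69.6) = 3779 N·s/m, so ζ = c/c_c = 479/3779 = 0.1267.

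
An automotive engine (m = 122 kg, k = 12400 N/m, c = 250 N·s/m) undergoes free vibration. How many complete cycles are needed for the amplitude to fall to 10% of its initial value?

ζ = c/(2√(km)) = 250/(2√(12400 × 122)) = 250/2460 = 0.1016.
Logarithmic decrement δ = 2πζ/√(1 − ζ²) = 2π × 0.1016/√(1 − 0.0103) = 0.6419.
x_n/x₀ = e^(−nδ) ≤ 0.1; take ln: n ≥ ln(1/0.1)/δ = 2.303/0.6419 = 3.587.
So 4 complete cycles are required.

4 cycles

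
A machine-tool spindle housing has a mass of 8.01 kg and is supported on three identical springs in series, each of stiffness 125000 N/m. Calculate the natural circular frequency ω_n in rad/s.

Series springs: 1/k_eq = 3/125000, so k_eq = 125000/3 = 41670 N/m.
ω_n = √(k_eq/m) = √(41670/8.01) = √5202 = 72.12 rad/s.

72.1 rad/s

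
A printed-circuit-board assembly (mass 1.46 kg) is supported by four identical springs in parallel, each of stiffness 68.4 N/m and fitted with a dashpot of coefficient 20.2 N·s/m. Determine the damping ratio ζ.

0.505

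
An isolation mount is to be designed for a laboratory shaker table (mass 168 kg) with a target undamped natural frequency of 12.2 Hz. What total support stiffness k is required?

987000 N/m

ω_n = 2πf_n = 2π × 12.2 = 76.65 rad/s.
k = m·ω_n² = 168 × 76.65² = 168 × 5876 = 987200 N/m.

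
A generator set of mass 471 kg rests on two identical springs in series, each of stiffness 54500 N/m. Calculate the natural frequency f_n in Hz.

1.21 Hz

Series springs: 1/k_eq = 2/54500, so k_eq = 54500/2 = 27250 N/m.
ω_n = √(k_eq/m) = √(27250/471) = √57.86 = 7.606 rad/s.
f_n = ω_n/(2π) = 7.606/6.283 = 1.211 Hz.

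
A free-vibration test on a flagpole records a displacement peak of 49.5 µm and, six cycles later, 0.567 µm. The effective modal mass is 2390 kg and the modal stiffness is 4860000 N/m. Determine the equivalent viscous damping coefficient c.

Logarithmic decrement δ = (1/n)·ln(x₀/x_n) = (1/6)·ln(49.5/0.567) = (1/6)·ln(87.30) = 0.7449.
ζ = δ/√(4π² + δ²) = 0.7449/√(39.48 + 0.555) = 0.7449/6.327 = 0.1177.
c = ζ · 2√(km) = 0.1177 × 2√(4860000 × 2390) = 0.1177 × 215500 = 25380 N·s/m.

25400 N·s/m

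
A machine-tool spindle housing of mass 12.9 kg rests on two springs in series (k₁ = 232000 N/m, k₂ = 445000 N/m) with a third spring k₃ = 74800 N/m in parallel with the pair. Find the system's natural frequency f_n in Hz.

21.1 Hz

Series pair: k_s = k₁k₂/(k₁+k₂) = (232000)(445000)/(232000 + 445000) = 152500 N/m. In parallel with k₃: k_eq = 152500 + 74800 = 227300 N/m.
ω_n = √(k_eq/m) = √(227300/12.9) = √17620 = 132.7 rad/s.
f_n = ω_n/(2π) = 132.7/6.283 = 21.13 Hz.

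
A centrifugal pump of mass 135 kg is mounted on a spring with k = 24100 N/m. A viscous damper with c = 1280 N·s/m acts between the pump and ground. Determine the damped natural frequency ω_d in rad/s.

ω_n = √(k/m) = √(24100/135) = 13.36 rad/s.
Critical damping c_c = 2√(k·m) = 2√(24100 × 135) = 3607 N·s/m, so ζ = c/c_c = 1280/3607 = 0.3548.
ω_d = ω_n√(1 − ζ²) = 13.36 × √(1 − 0.126) = 12.49 rad/s.

12.5 rad/s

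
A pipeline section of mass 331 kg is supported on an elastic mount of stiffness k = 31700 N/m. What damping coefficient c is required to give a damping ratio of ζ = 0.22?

c_c = 2√(k·m) = 2√(31700 × 331) = 6478 N·s/m.
c = ζ·c_c = 0.22 × 6478 = 1425 N·s/m.

1430 N·s/m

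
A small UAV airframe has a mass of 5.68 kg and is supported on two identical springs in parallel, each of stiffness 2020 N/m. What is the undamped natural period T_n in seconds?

Parallel springs add: k_eq = 2 × 2020 = 4040 N/m.
ω_n = √(k_eq/m) = √(4040/5.68) = √711.3 = 26.67 rad/s.
T_n = 2π/ω_n = 6.283/26.67 = 0.2356 s.

0.236 s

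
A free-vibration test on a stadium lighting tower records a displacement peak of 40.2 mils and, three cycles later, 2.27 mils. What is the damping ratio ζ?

0.151

Logarithmic decrement δ = (1/n)·ln(x₀/x_n) = (1/3)·ln(40.2/2.27) = (1/3)·ln(17.71) = 0.9580.
ζ = δ/√(4π² + δ²) = 0.9580/√(39.48 + 0.918) = 0.9580/6.356 = 0.1507.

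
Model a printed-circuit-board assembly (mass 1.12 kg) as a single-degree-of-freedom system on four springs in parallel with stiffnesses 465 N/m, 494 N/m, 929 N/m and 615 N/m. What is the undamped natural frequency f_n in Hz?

Parallel springs add: k_eq = 465 + 494 + 929 + 615 = 2503 N/m.
ω_n = √(k_eq/m) = √(2503/1.12) = √2235 = 47.27 rad/s.
f_n = ω_n/(2π) = 47.27/6.283 = 7.524 Hz.

7.52 Hz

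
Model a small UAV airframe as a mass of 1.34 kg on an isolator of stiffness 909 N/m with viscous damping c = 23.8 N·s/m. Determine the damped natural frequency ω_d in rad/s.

24.5 rad/s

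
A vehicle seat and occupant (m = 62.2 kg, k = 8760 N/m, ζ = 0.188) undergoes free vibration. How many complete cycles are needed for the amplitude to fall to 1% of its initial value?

4 cycles

Logarithmic decrement δ = 2πζ/√(1 − ζ²) = 2π × 0.1880/√(1 − 0.0353) = 1.203.
x_n/x₀ = e^(−nδ) ≤ 0.01; take ln: n ≥ ln(1/0.01)/δ = 4.605/1.203 = 3.829.
So 4 complete cycles are required.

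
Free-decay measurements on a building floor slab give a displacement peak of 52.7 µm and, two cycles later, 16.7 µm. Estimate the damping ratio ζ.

Logarithmic decrement δ = (1/n)·ln(x₀/x_n) = (1/2)·ln(52.7/16.7) = (1/2)·ln(3.156) = 0.5746.
ζ = δ/√(4π² + δ²) = 0.5746/√(39.48 + 0.330) = 0.5746/6.309 = 0.09107.

0.0911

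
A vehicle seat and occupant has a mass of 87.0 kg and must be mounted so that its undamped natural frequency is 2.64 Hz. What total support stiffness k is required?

23900 N/m

ω_n = 2πf_n = 2π × 2.64 = 16.59 rad/s.
k = m·ω_n² = 87.0 × 16.59² = 87.0 × 275.1 = 23940 N/m.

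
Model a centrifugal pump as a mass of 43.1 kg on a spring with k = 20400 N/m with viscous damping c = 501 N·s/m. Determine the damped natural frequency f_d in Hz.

3.34 Hz

ω_n = √(k/m) = √(20400/43.1) = 21.76 rad/s.
Critical damping c_c = 2√(k·m) = 2√(20400 × 43.1) = 1875 N·s/m, so ζ = c/c_c = 501/1875 = 0.2671.
ω_d = ω_n√(1 − ζ²) = 21.76 × √(1 − 0.0714) = 20.97 rad/s.
f_d = ω_d/(2π) = 3.337 Hz.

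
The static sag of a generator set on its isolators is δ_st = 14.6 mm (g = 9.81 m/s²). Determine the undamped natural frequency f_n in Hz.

ω_n = √(g/δ_st) = √(9.81/0.0146) = √671.9 = 25.92 rad/s.
f_n = ω_n/(2π) = 25.92/6.283 = 4.126 Hz.

4.13 Hz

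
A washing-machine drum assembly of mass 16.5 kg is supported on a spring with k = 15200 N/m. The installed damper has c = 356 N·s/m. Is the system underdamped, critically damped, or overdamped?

underdamped

c_c = 2√(k·m) = 1002 N·s/m; ζ = c/c_c = 356/1002 = 0.355.
Since ζ < 1 the system is underdamped.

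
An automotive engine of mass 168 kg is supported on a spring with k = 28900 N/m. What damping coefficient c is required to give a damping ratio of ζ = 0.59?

2600 N·s/m

c_c = 2√(k·m) = 2√(28900 × 168) = 4407 N·s/m.
c = ζ·c_c = 0.59 × 4407 = 2600 N·s/m.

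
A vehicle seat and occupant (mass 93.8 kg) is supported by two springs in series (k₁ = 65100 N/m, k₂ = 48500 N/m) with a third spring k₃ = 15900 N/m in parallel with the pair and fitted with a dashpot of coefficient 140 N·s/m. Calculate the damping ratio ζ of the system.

Series pair: k_s = k₁k₂/(k₁+k₂) = (65100)(48500)/(65100 + 48500) = 27790 N/m. In parallel with k₃: k_eq = 27790 + 15900 = 43690 N/m.
ω_n = √(k_eq/m) = √(43690/93.8) = 21.58 rad/s.
Critical damping c_c = 2√(k_eq·m) = 2√(43690 × 93.8) = 4049 N·s/m, so ζ = c/c_c = 140/4049 = 0.03458.

0.0346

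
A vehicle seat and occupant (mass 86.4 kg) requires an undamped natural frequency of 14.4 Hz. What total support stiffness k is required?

707000 N/m

ω_n = 2πf_n = 2π × 14.4 = 90.48 rad/s.
k = m·ω_n² = 86.4 × 90.48² = 86.4 × 8186 = 707300 N/m.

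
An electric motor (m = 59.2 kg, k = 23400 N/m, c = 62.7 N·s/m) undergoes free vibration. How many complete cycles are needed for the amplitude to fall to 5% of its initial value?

18 cycles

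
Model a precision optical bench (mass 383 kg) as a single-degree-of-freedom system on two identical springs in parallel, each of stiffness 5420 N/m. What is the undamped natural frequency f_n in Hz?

Parallel springs add: k_eq = 2 × 5420 = 10840 N/m.
ω_n = √(k_eq/m) = √(10840/383) = √28.30 = 5.320 rad/s.
f_n = ω_n/(2π) = 5.320/6.283 = 0.8467 Hz.

0.847 Hz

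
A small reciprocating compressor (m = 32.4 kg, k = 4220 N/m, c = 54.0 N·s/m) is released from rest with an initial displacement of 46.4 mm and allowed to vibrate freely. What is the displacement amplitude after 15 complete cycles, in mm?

0.0467 mm

ζ = c/(2√(km)) = 54.0/(2√(4220 × 32.4)) = 54.0/739.5 = 0.07302.
Logarithmic decrement δ = 2πζ/√(1 − ζ²) = 2π × 0.07302/√(1 − 0.00533) = 0.4600.
After n cycles, x_n/x₀ = e^(−nδ), so x_15 = 46.4 × e^(−15 × 0.4600) = 46.4 × 0.001007 = 0.04675 mm.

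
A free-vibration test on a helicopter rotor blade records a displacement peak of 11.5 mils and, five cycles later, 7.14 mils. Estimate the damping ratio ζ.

Logarithmic decrement δ = (1/n)·ln(x₀/x_n) = (1/5)·ln(11.5/7.14) = (1/5)·ln(1.611) = 0.09533.
ζ = δ/√(4π² + δ²) = 0.09533/√(39.48 + 0.00909) = 0.09533/6.284 = 0.01517.

0.0152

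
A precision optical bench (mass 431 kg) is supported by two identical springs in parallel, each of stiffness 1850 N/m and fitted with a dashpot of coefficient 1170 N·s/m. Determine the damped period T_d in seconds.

Parallel springs add: k_eq = 2 × 1850 = 3700 N/m.
ω_n = √(k_eq/m) = √(3700/431) = 2.930 rad/s.
Critical damping c_c = 2√(k_eq·m) = 2√(3700 × 431) = 2526 N·s/m, so ζ = c/c_c = 1170/2526 = 0.4633.
ω_d = ω_n√(1 − ζ²) = 2.930 × √(1 − 0.215) = 2.597 rad/s.
T_d = 2π/ω_d = 2.420 s.

2.42 s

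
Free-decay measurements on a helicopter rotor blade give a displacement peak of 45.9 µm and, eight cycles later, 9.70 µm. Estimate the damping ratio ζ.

Logarithmic decrement δ = (1/n)·ln(x₀/x_n) = (1/8)·ln(45.9/9.70) = (1/8)·ln(4.732) = 0.1943.
ζ = δ/√(4π² + δ²) = 0.1943/√(39.48 + 0.0377) = 0.1943/6.286 = 0.03091.

0.0309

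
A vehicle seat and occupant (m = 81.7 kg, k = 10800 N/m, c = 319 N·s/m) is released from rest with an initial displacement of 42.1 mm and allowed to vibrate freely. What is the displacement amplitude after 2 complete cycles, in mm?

4.83 mm

ζ = c/(2√(km)) = 319/(2√(10800 × 81.7)) = 319/1879 = 0.1698.
Logarithmic decrement δ = 2πζ/√(1 − ζ²) = 2π × 0.1698/√(1 − 0.0288) = 1.083.
After n cycles, x_n/x₀ = e^(−nδ), so x_2 = 42.1 × e^(−2 × 1.083) = 42.1 × 0.1147 = 4.830 mm.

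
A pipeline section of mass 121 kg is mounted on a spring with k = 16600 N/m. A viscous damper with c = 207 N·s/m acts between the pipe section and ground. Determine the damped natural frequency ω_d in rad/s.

11.7 rad/s

ω_n = √(k/m) = √(16600/121) = 11.71 rad/s.
Critical damping c_c = 2√(k·m) = 2√(16600 × 121) = 2835 N·s/m, so ζ = c/c_c = 207/2835 = 0.07303.
ω_d = ω_n√(1 − ζ²) = 11.71 × √(1 − 0.00533) = 11.68 rad/s.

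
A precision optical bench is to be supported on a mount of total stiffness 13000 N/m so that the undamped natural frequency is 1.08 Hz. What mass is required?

ω_n = 2πf_n = 2π × 1.08 = 6.786 rad/s.
m = k/ω_n² = 13000/6.786² = 13000/46.05 = 282.3 kg.

282 kg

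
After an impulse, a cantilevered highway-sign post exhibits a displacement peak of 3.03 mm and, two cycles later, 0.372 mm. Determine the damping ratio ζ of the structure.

0.165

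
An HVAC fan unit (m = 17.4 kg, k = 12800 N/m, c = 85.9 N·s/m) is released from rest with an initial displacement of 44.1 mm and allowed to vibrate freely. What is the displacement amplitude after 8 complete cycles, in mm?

0.446 mm

ζ = c/(2√(km)) = 85.9/(2√(12800 × 17.4)) = 85.9/943.9 = 0.09101.
Logarithmic decrement δ = 2πζ/√(1 − ζ²) = 2π × 0.09101/√(1 − 0.00828) = 0.5742.
After n cycles, x_n/x₀ = e^(−nδ), so x_8 = 44.1 × e^(−8 × 0.5742) = 44.1 × 0.01012 = 0.4461 mm.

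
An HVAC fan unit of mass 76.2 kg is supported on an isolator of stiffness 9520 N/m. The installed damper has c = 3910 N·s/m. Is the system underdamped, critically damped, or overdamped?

overdamped

c_c = 2√(k·m) = 1703 N·s/m; ζ = c/c_c = 3910/1703 = 2.30.
Since ζ > 1 the system is overdamped.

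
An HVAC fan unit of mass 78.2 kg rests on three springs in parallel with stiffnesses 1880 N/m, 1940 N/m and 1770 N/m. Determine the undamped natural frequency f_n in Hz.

1.35 Hz

Parallel springs add: k_eq = 1880 + 1940 + 1770 = 5590 N/m.
ω_n = √(k_eq/m) = √(5590/78.2) = √71.48 = 8.455 rad/s.
f_n = ω_n/(2π) = 8.455/6.283 = 1.346 Hz.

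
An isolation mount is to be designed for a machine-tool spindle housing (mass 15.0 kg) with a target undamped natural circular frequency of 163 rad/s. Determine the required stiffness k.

399000 N/m

k = m·ω_n² = 15.0 × 163.0² = 15.0 × 26570 = 398500 N/m.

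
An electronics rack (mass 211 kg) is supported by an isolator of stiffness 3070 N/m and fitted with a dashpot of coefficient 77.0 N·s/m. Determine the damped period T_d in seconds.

ω_n = √(k/m) = √(3070/211) = 3.814 rad/s.
Critical damping c_c = 2√(k·m) = 2√(3070 × 211) = 1610 N·s/m, so ζ = c/c_c = 77.0/1610 = 0.04784.
ω_d = ω_n√(1 − ζ²) = 3.814 × √(1 − 0.00229) = 3.810 rad/s.
T_d = 2π/ω_d = 1.649 s.

1.65 s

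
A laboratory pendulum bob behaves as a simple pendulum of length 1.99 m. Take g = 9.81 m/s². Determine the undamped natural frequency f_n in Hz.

0.353 Hz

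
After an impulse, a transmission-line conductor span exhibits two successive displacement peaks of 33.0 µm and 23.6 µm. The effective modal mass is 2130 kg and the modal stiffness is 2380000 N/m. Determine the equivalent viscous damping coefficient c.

7590 N·s/m

Logarithmic decrement δ = (1/n)·ln(x₀/x_n) = (1/1)·ln(33.0/23.6) = (1/1)·ln(1.398) = 0.3353.
ζ = δ/√(4π² + δ²) = 0.3353/√(39.48 + 0.112) = 0.3353/6.292 = 0.05328.
c = ζ · 2√(km) = 0.05328 × 2√(2380000 × 2130) = 0.05328 × 142400 = 7587 N·s/m.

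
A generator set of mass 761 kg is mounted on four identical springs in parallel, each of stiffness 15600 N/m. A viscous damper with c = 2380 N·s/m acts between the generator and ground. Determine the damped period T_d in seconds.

0.704 s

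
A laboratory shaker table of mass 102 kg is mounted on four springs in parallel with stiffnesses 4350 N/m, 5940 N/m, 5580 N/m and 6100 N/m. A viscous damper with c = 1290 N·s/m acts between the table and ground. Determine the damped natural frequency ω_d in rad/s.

Parallel springs add: k_eq = 4350 + 5940 + 5580 + 6100 = 21970 N/m.
ω_n = √(k_eq/m) = √(21970/102) = 14.68 rad/s.
Critical damping c_c = 2√(k_eq·m) = 2√(21970 × 102) = 2994 N·s/m, so ζ = c/c_c = 1290/2994 = 0.4309.
ω_d = ω_n√(1 − ζ²) = 14.68 × √(1 − 0.186) = 13.24 rad/s.

13.2 rad/s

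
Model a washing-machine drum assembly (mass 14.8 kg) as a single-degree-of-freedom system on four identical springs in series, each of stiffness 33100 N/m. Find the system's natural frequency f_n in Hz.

Series springs: 1/k_eq = 4/33100, so k_eq = 33100/4 = 8275 N/m.
ω_n = √(k_eq/m) = √(8275/14.8) = √559.1 = 23.65 rad/s.
f_n = ω_n/(2π) = 23.65/6.283 = 3.763 Hz.

3.76 Hz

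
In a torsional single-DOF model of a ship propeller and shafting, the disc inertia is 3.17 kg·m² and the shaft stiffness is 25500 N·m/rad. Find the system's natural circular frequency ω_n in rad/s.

ω_n = √(k_t/J) = √(25500/3.17) = √8044 = 89.69 rad/s.

89.7 rad/s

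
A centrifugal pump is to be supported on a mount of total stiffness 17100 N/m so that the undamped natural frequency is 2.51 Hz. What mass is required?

ω_n = 2πf_n = 2π × 2.51 = 15.77 rad/s.
m = k/ω_n² = 17100/15.77² = 17100/248.7 = 68.75 kg.

68.8 kg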